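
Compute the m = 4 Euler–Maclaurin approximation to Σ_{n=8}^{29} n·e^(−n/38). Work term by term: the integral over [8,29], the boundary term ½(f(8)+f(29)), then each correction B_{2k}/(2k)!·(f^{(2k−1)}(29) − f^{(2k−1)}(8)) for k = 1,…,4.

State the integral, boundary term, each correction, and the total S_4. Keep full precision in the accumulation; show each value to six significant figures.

S_4 ≈ 239.187

∫_8^29 x·e^(−x/38) dx evaluates to 229.231.
Endpoint term: (f(8) + f(29))/2 = (6.48126 + 13.5196)/2 = 10.0004.
So far: 239.232.
Correction k=1: B_{2}/2! · (f^{(1)}(29) − f^{(1)}(8)) = 1/12 · (0.110414 − 0.639598) = -0.0440987.
Running total after k=1: 239.187.
Correction k=2: B_{4}/4! · (f^{(3)}(29) − f^{(3)}(8)) = −1/720 · (0.000722159 − 0.00156504) = 1.17066e-06.
Running total after k=2: 239.187.
Correction k=3: B_{6}/6! · (f^{(5)}(29) − f^{(5)}(8)) = 1/30240 · (9.47267e-07 − 1.86090e-06) = -3.02127e-11.
Running total after k=3: 239.187.
Correction k=4: B_{8}/8! · (f^{(7)}(29) − f^{(7)}(8)) = −1/1209600 · (9.65668e-10 − 1.82686e-09) = 7.11960e-16.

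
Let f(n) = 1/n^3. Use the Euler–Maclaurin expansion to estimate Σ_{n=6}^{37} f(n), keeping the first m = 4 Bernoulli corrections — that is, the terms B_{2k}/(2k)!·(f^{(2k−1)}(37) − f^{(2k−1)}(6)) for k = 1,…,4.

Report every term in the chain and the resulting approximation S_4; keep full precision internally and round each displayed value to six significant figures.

S_4 ≈ 0.0160394

Integral: ∫_6^37 1/x^3 dx = 0.0135237.
Boundary: ½(f(6) + f(37)) = ½(0.00462963 + 1.97422e-05) = 0.00232469.
Integral + boundary = 0.0158483.
Correction k=1: B_{2}/2! · (f^{(1)}(37) − f^{(1)}(6)) = 1/12 · (-1.60072e-06 − (-0.00231481)) = 0.000192768.
Running total after k=1: 0.0160411.
Correction k=2: B_{4}/4! · (f^{(3)}(37) − f^{(3)}(6)) = −1/720 · (-2.33852e-08 − (-0.00128601)) = -1.78609e-06.
Running total after k=2: 0.0160393.
Correction k=3: B_{6}/6! · (f^{(5)}(37) − f^{(5)}(6)) = 1/30240 · (-7.17442e-10 − (-0.00150034)) = 4.96145e-08.
Running total after k=3: 0.0160394.
Correction k=4: B_{8}/8! · (f^{(7)}(37) − f^{(7)}(6)) = −1/1209600 · (-3.77325e-11 − (-0.00300069)) = -2.48073e-09.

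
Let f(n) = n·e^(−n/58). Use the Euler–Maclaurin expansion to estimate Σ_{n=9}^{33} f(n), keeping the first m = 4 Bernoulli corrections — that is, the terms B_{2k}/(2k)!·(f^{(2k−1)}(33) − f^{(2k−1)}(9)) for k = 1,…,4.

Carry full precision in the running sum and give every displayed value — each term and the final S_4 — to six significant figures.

The integral term ∫_9^33 x·e^(−x/58) dx = 339.523.
½[f(9) + f(33)] = ½[7.70641 + 18.6817] = 13.1940.
Integral + boundary = 352.717.
k=1: B_{2}/(2)! × [f^{(1)}(33) − f^{(1)}(9)] = 1/12 × (0.244013 − 0.723398) = -0.0399488.
Partial sum through k=1: 352.677.
k=2: B_{4}/(4)! × [f^{(3)}(33) − f^{(3)}(9)] = −1/720 × (0.000409107 − 0.000724118) = 4.37516e-07.
Partial sum through k=2: 352.677.
k=3: B_{6}/(6)! × [f^{(5)}(33) − f^{(5)}(9)] = 1/30240 × (2.21664e-07 − 3.66586e-07) = -4.79240e-12.
Partial sum through k=3: 352.677.
k=4: B_{8}/(8)! × [f^{(7)}(33) − f^{(7)}(9)] = −1/1209600 × (9.56344e-11 − 1.53959e-10) = 4.82178e-17.

S_4 ≈ 352.677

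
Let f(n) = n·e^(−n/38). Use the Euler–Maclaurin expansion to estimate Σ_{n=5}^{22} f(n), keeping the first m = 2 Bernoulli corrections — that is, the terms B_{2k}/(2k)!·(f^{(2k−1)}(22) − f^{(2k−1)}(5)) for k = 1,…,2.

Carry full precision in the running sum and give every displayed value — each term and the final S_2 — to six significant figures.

S_2 ≈ 162.945

∫_5^22 x·e^(−x/38) dx evaluates to 154.631.
½[f(5) + f(22)] = ½[4.38355 + 12.3307] = 8.35714.
So far: 162.989.
Correction k=1: B_{2}/2! · (f^{(1)}(22) − f^{(1)}(5)) = 1/12 · (0.235995 − 0.761353) = -0.0437799.
Running total after k=1: 162.945.
Correction k=2: B_{4}/4! · (f^{(3)}(22) − f^{(3)}(5)) = −1/720 · (0.000939731 − 0.00174153) = 1.11361e-06.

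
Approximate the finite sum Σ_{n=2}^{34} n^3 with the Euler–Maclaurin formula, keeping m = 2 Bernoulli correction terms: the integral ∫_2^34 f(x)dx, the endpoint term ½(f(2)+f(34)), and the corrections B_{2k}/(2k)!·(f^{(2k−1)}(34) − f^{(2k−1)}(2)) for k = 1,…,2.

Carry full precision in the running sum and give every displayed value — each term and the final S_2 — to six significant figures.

S_2 ≈ 354024

∫_2^34 x^3 dx evaluates to 334080.
Endpoint term: (f(2) + f(34))/2 = (8.00000 + 39304.0)/2 = 19656.0.
So far: 353736.
Order-1 term: 1/12 · (3468.00 − 12.0000) = 288.000.
Partial sum through k=1: 354024.
Order-2 term: −1/720 · (6.00000 − 6.00000) = 0.00000.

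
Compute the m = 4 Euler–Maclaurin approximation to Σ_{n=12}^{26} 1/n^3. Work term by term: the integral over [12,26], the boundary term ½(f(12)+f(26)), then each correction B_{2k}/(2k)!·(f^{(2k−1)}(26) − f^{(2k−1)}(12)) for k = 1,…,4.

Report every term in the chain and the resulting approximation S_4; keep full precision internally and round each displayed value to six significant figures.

The integral term ∫_12^26 1/x^3 dx = 0.00273258.
½[f(12) + f(26)] = ½[0.000578704 + 5.68958e-05] = 0.000317800.
Integral + boundary = 0.00305038.
Correction k=1: B_{2}/2! · (f^{(1)}(26) − f^{(1)}(12)) = 1/12 · (-6.56490e-06 − (-0.000144676)) = 1.15093e-05.
Partial sum through k=1: 0.00306189.
Correction k=2: B_{4}/4! · (f^{(3)}(26) − f^{(3)}(12)) = −1/720 · (-1.94228e-07 − (-2.00939e-05)) = -2.76384e-08.
Partial sum through k=2: 0.00306186.
Correction k=3: B_{6}/6! · (f^{(5)}(26) − f^{(5)}(12)) = 1/30240 · (-1.20674e-08 − (-5.86071e-06)) = 1.93408e-10.
Partial sum through k=3: 0.00306186.
Correction k=4: B_{8}/8! · (f^{(7)}(26) − f^{(7)}(12)) = −1/1209600 · (-1.28529e-09 − (-2.93036e-06)) = -2.42152e-12.

S_4 ≈ 0.00306186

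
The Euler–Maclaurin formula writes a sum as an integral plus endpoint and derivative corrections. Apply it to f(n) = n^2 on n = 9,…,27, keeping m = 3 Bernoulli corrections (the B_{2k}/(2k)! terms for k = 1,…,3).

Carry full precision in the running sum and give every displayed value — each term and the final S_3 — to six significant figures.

Integral: ∫_9^27 x^2 dx = 6318.00.
Boundary: ½(f(9) + f(27)) = ½(81.0000 + 729.000) = 405.000.
So far: 6723.00.
Order-1 term: 1/12 · (54.0000 − 18.0000) = 3.00000.
After k=1: 6726.00.
Order-2 term: −1/720 · (0.00000 − 0.00000) = 0.00000.
After k=2: 6726.00.
Order-3 term: 1/30240 · (0.00000 − 0.00000) = 0.00000.

S_3 ≈ 6726.00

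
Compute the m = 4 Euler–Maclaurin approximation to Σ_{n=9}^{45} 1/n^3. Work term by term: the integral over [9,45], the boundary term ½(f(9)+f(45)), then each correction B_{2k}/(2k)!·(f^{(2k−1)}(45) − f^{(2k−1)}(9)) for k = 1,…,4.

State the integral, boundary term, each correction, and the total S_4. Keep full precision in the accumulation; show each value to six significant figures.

∫_9^45 1/x^3 dx evaluates to 0.00592593.
½[f(9) + f(45)] = ½[0.00137174 + 1.09739e-05] = 0.000691358.
So far: 0.00661728.
Order-1 term: 1/12 · (-7.31596e-07 − (-0.000457247)) = 3.80430e-05.
Running total after k=1: 0.00665533.
Order-2 term: −1/720 · (-7.22564e-09 − (-0.000112901)) = -1.56796e-07.
Running total after k=2: 0.00665517.
Order-3 term: 1/30240 · (-1.49865e-10 − (-5.85410e-05)) = 1.93588e-09.
Running total after k=3: 0.00665517.
Order-4 term: −1/1209600 · (-5.32854e-12 − (-5.20365e-05)) = -4.30196e-11.

S_4 ≈ 0.00665517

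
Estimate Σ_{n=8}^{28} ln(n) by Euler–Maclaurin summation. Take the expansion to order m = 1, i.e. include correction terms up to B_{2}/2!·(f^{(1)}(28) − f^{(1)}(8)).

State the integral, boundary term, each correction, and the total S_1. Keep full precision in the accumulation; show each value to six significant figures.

S_1 ≈ 59.3646

∫_8^28 ln(x) dx evaluates to 56.6662.
Boundary: ½(f(8) + f(28)) = ½(2.07944 + 3.33220) = 2.70582.
Integral + boundary = 59.3720.
Order-1 term: 1/12 · (0.0357143 − 0.125000) = -0.00744048.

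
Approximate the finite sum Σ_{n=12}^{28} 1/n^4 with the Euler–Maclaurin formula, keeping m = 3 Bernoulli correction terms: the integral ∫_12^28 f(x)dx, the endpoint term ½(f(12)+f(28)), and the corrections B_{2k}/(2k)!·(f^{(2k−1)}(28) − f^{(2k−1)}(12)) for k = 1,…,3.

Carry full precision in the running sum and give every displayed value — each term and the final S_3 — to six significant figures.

Integral: ∫_12^28 1/x^4 dx = 0.000177717.
½[f(12) + f(28)] = ½[4.82253e-05 + 1.62693e-06] = 2.49261e-05.
So far: 0.000202643.
Order-1 term: 1/12 · (-2.32418e-07 − (-1.60751e-05)) = 1.32022e-06.
Running total after k=1: 0.000203963.
Order-2 term: −1/720 · (-8.89355e-09 − (-3.34898e-06)) = -4.63901e-09.
Running total after k=2: 0.000203958.
Order-3 term: 1/30240 · (-6.35253e-10 − (-1.30238e-06)) = 4.30471e-11.

S_3 ≈ 0.000203958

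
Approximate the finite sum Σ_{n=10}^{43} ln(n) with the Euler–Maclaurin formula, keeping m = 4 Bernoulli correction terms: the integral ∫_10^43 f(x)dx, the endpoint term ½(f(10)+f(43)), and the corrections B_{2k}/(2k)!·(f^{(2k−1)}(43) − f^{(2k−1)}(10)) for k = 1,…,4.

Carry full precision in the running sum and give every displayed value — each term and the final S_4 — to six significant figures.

S_4 ≈ 108.731

∫_10^43 ln(x) dx evaluates to 105.706.
½[f(10) + f(43)] = ½[2.30259 + 3.76120] = 3.03189.
So far: 108.738.
Correction k=1: B_{2}/2! · (f^{(1)}(43) − f^{(1)}(10)) = 1/12 · (0.0232558 − 0.100000) = -0.00639535.
Running total after k=1: 108.731.
Correction k=2: B_{4}/4! · (f^{(3)}(43) − f^{(3)}(10)) = −1/720 · (2.51550e-05 − 0.00200000) = 2.74284e-06.
Running total after k=2: 108.731.
Correction k=3: B_{6}/6! · (f^{(5)}(43) − f^{(5)}(10)) = 1/30240 · (1.63256e-07 − 0.000240000) = -7.93111e-09.
Running total after k=3: 108.731.
Correction k=4: B_{8}/8! · (f^{(7)}(43) − f^{(7)}(10)) = −1/1209600 · (2.64883e-09 − 7.20000e-05) = 5.95216e-11.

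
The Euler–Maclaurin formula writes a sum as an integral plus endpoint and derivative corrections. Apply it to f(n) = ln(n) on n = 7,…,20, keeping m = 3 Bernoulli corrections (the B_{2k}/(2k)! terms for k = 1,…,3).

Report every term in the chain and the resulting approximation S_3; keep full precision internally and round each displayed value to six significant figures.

Integral: ∫_7^20 ln(x) dx = 33.2933.
½[f(7) + f(20)] = ½[1.94591 + 2.99573] = 2.47082.
Integral + boundary = 35.7641.
k=1: B_{2}/(2)! × [f^{(1)}(20) − f^{(1)}(7)] = 1/12 × (0.0500000 − 0.142857) = -0.00773810.
Partial sum through k=1: 35.7564.
k=2: B_{4}/(4)! × [f^{(3)}(20) − f^{(3)}(7)] = −1/720 × (0.000250000 − 0.00583090) = 7.75126e-06.
Partial sum through k=2: 35.7564.
k=3: B_{6}/(6)! × [f^{(5)}(20) − f^{(5)}(7)] = 1/30240 × (7.50000e-06 − 0.00142798) = -4.69734e-08.

S_3 ≈ 35.7564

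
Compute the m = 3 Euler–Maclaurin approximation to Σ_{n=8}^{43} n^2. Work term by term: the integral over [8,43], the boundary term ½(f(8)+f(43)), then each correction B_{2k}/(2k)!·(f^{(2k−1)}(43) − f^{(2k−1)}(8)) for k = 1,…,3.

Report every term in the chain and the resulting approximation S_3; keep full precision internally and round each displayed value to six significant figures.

Integral: ∫_8^43 x^2 dx = 26331.7.
Boundary: ½(f(8) + f(43)) = ½(64.0000 + 1849.00) = 956.500.
So far: 27288.2.
Correction k=1: B_{2}/2! · (f^{(1)}(43) − f^{(1)}(8)) = 1/12 · (86.0000 − 16.0000) = 5.83333.
Partial sum through k=1: 27294.0.
Correction k=2: B_{4}/4! · (f^{(3)}(43) − f^{(3)}(8)) = −1/720 · (0.00000 − 0.00000) = 0.00000.
Partial sum through k=2: 27294.0.
Correction k=3: B_{6}/6! · (f^{(5)}(43) − f^{(5)}(8)) = 1/30240 · (0.00000 − 0.00000) = 0.00000.

S_3 ≈ 27294.0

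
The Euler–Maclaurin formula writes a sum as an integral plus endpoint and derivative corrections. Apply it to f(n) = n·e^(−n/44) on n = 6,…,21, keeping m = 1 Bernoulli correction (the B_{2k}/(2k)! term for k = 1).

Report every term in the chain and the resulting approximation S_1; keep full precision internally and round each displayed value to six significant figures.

Integral: ∫_6^21 x·e^(−x/44) dx = 145.002.
½[f(6) + f(21)] = ½[5.23515 + 13.0299] = 9.13255.
Running total after boundary: 154.135.
Correction k=1: B_{2}/2! · (f^{(1)}(21) − f^{(1)}(6)) = 1/12 · (0.324338 − 0.753545) = -0.0357672.

S_1 ≈ 154.099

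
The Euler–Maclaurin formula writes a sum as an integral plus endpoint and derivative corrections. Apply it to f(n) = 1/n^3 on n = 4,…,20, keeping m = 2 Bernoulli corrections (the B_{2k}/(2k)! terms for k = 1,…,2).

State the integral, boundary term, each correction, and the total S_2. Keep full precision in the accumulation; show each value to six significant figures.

S_2 ≈ 0.0388297

Integral: ∫_4^20 1/x^3 dx = 0.0300000.
Boundary: ½(f(4) + f(20)) = ½(0.0156250 + 0.000125000) = 0.00787500.
Running total after boundary: 0.0378750.
Order-1 term: 1/12 · (-1.87500e-05 − (-0.0117188)) = 0.000975000.
After k=1: 0.0388500.
Order-2 term: −1/720 · (-9.37500e-07 − (-0.0146484)) = -2.03437e-05.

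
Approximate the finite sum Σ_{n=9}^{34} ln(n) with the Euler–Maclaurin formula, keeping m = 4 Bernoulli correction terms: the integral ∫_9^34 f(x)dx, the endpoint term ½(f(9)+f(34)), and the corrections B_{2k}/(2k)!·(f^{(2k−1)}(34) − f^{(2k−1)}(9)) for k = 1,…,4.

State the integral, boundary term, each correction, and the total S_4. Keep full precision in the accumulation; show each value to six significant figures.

The integral term ∫_9^34 ln(x) dx = 75.1212.
Endpoint term: (f(9) + f(34))/2 = (2.19722 + 3.52636)/2 = 2.86179.
So far: 77.9830.
Order-1 term: 1/12 · (0.0294118 − 0.111111) = -0.00680828.
Running total after k=1: 77.9762.
Order-2 term: −1/720 · (5.08854e-05 − 0.00274348) = 3.73972e-06.
Running total after k=2: 77.9762.
Order-3 term: 1/30240 · (5.28222e-07 − 0.000406442) = -1.34231e-08.
Running total after k=3: 77.9762.
Order-4 term: −1/1209600 · (1.37082e-08 − 0.000150534) = 1.24438e-10.

S_4 ≈ 77.9762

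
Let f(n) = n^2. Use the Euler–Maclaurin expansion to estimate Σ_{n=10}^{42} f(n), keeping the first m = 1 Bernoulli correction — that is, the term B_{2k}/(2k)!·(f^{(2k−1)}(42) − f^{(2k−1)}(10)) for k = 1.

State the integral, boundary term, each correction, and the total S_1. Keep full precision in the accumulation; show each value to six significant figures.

S_1 ≈ 25300.0

The integral term ∫_10^42 x^2 dx = 24362.7.
Boundary: ½(f(10) + f(42)) = ½(100.000 + 1764.00) = 932.000.
Integral + boundary = 25294.7.
Correction k=1: B_{2}/2! · (f^{(1)}(42) − f^{(1)}(10)) = 1/12 · (84.0000 − 20.0000) = 5.33333.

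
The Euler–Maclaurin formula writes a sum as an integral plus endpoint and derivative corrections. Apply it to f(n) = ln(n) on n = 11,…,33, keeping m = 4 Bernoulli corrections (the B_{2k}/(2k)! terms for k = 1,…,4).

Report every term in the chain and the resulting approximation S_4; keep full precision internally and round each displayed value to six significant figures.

S_4 ≈ 69.9501

Integral: ∫_11^33 ln(x) dx = 67.0079.
Endpoint term: (f(11) + f(33))/2 = (2.39790 + 3.49651)/2 = 2.94720.
Running total after boundary: 69.9551.
k=1: B_{2}/(2)! × [f^{(1)}(33) − f^{(1)}(11)] = 1/12 × (0.0303030 − 0.0909091) = -0.00505051.
Partial sum through k=1: 69.9501.
k=2: B_{4}/(4)! × [f^{(3)}(33) − f^{(3)}(11)] = −1/720 × (5.56529e-05 − 0.00150263) = 2.00969e-06.
Partial sum through k=2: 69.9501.
k=3: B_{6}/(6)! × [f^{(5)}(33) − f^{(5)}(11)] = 1/30240 × (6.13256e-07 − 0.000149021) = -4.90767e-09.
Partial sum through k=3: 69.9501.
k=4: B_{8}/(8)! × [f^{(7)}(33) − f^{(7)}(11)] = −1/1209600 × (1.68941e-08 − 3.69474e-05) = 3.05312e-11.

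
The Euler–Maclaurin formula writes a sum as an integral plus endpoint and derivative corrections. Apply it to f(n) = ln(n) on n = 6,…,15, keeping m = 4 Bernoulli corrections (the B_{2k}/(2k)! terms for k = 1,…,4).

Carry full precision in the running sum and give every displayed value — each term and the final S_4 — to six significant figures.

∫_6^15 ln(x) dx evaluates to 20.8702.
Boundary: ½(f(6) + f(15)) = ½(1.79176 + 2.70805) = 2.24990.
Integral + boundary = 23.1201.
k=1: B_{2}/(2)! × [f^{(1)}(15) − f^{(1)}(6)] = 1/12 × (0.0666667 − 0.166667) = -0.00833333.
Partial sum through k=1: 23.1118.
k=2: B_{4}/(4)! × [f^{(3)}(15) − f^{(3)}(6)] = −1/720 × (0.000592593 − 0.00925926) = 1.20370e-05.
Partial sum through k=2: 23.1118.
k=3: B_{6}/(6)! × [f^{(5)}(15) − f^{(5)}(6)] = 1/30240 × (3.16049e-05 − 0.00308642) = -1.01019e-07.
Partial sum through k=3: 23.1118.
k=4: B_{8}/(8)! × [f^{(7)}(15) − f^{(7)}(6)] = −1/1209600 × (4.21399e-06 − 0.00257202) = 2.12285e-09.

S_4 ≈ 23.1118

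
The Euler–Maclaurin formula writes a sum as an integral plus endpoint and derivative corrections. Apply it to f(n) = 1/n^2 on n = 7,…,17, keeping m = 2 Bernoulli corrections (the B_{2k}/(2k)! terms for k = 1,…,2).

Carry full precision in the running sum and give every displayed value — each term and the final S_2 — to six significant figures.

Integral: ∫_7^17 1/x^2 dx = 0.0840336.
Boundary: ½(f(7) + f(17)) = ½(0.0204082 + 0.00346021) = 0.0119342.
Integral + boundary = 0.0959678.
Correction k=1: B_{2}/2! · (f^{(1)}(17) − f^{(1)}(7)) = 1/12 · (-0.000407083 − (-0.00583090)) = 0.000451985.
After k=1: 0.0964198.
Correction k=2: B_{4}/4! · (f^{(3)}(17) − f^{(3)}(7)) = −1/720 · (-1.69031e-05 − (-0.00142798)) = -1.95982e-06.

S_2 ≈ 0.0964178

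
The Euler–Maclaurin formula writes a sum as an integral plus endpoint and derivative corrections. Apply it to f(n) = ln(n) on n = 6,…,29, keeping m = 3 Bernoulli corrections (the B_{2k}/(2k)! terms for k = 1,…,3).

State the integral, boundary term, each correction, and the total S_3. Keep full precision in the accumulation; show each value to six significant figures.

∫_6^29 ln(x) dx evaluates to 63.9010.
½[f(6) + f(29)] = ½[1.79176 + 3.36730] = 2.57953.
So far: 66.4805.
k=1: B_{2}/(2)! × [f^{(1)}(29) − f^{(1)}(6)] = 1/12 × (0.0344828 − 0.166667) = -0.0110153.
After k=1: 66.4695.
k=2: B_{4}/(4)! × [f^{(3)}(29) − f^{(3)}(6)] = −1/720 × (8.20042e-05 − 0.00925926) = 1.27462e-05.
After k=2: 66.4695.
k=3: B_{6}/(6)! × [f^{(5)}(29) − f^{(5)}(6)] = 1/30240 × (1.17010e-06 − 0.00308642) = -1.02025e-07.

S_3 ≈ 66.4695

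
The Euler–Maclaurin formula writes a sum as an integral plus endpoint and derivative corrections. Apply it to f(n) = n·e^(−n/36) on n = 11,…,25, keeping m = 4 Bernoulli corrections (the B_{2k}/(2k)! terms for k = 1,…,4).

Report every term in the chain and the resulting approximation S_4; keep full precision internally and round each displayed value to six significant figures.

The integral term ∫_11^25 x·e^(−x/36) dx = 149.944.
Endpoint term: (f(11) + f(25))/2 = (8.10385 + 12.4838)/2 = 10.2938.
So far: 160.237.
Correction k=1: B_{2}/2! · (f^{(1)}(25) − f^{(1)}(11)) = 1/12 · (0.152580 − 0.511607) = -0.0299189.
Running total after k=1: 160.207.
Correction k=2: B_{4}/4! · (f^{(3)}(25) − f^{(3)}(11)) = −1/720 · (0.000888336 − 0.00153166) = 8.93510e-07.
Running total after k=2: 160.207.
Correction k=3: B_{6}/6! · (f^{(5)}(25) − f^{(5)}(11)) = 1/30240 · (1.28005e-06 − 2.05908e-06) = -2.57617e-11.
Running total after k=3: 160.207.
Correction k=4: B_{8}/8! · (f^{(7)}(25) − f^{(7)}(11)) = −1/1209600 · (1.44649e-09 − 2.26568e-09) = 6.77241e-16.

S_4 ≈ 160.207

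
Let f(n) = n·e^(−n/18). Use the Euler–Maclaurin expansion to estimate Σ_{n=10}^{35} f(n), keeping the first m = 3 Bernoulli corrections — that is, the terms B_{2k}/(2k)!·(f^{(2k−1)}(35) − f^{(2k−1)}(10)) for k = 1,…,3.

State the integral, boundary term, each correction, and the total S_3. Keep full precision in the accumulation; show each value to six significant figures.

Integral: ∫_10^35 x·e^(−x/18) dx = 152.686.
Endpoint term: (f(10) + f(35))/2 = (5.73753 + 5.00733)/2 = 5.37243.
Integral + boundary = 158.059.
k=1: B_{2}/(2)! × [f^{(1)}(35) − f^{(1)}(10)] = 1/12 × (-0.135119 − 0.255002) = -0.0325100.
Running total after k=1: 158.026.
k=2: B_{4}/(4)! × [f^{(3)}(35) − f^{(3)}(10)] = −1/720 × (0.000466095 − 0.00432873) = 5.36477e-06.
Running total after k=2: 158.026.
k=3: B_{6}/(6)! × [f^{(5)}(35) − f^{(5)}(10)] = 1/30240 × (4.16427e-06 − 2.42914e-05) = -6.65580e-10.

S_3 ≈ 158.026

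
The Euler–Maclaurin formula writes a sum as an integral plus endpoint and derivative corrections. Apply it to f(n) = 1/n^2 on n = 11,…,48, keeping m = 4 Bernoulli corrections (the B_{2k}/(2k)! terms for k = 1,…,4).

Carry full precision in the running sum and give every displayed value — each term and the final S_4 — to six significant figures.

Integral: ∫_11^48 1/x^2 dx = 0.0700758.
½[f(11) + f(48)] = ½[0.00826446 + 0.000434028] = 0.00434925.
So far: 0.0744250.
k=1: B_{2}/(2)! × [f^{(1)}(48) − f^{(1)}(11)] = 1/12 × (-1.80845e-05 − (-0.00150263)) = 0.000123712.
Partial sum through k=1: 0.0745487.
k=2: B_{4}/(4)! × [f^{(3)}(48) − f^{(3)}(11)] = −1/720 × (-9.41901e-08 − (-0.000149021)) = -2.06843e-07.
Partial sum through k=2: 0.0745485.
k=3: B_{6}/(6)! × [f^{(5)}(48) − f^{(5)}(11)] = 1/30240 × (-1.22643e-09 − (-3.69474e-05)) = 1.22176e-09.
Partial sum through k=3: 0.0745485.
k=4: B_{8}/(8)! × [f^{(7)}(48) − f^{(7)}(11)] = −1/1209600 × (-2.98091e-11 − (-1.70996e-05)) = -1.41366e-11.

S_4 ≈ 0.0745485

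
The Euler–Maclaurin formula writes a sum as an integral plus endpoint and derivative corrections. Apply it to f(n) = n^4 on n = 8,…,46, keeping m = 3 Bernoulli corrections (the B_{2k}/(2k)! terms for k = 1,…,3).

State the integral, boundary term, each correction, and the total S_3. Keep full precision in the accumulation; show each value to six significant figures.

The integral term ∫_8^46 x^4 dx = 4.11860e+07.
Boundary: ½(f(8) + f(46)) = ½(4096.00 + 4.47746e+06) = 2.24078e+06.
Running total after boundary: 4.34268e+07.
Order-1 term: 1/12 · (389344 − 2048.00) = 32274.7.
Running total after k=1: 4.34591e+07.
Order-2 term: −1/720 · (1104.00 − 192.000) = -1.26667.
Running total after k=2: 4.34591e+07.
Order-3 term: 1/30240 · (0.00000 − 0.00000) = 0.00000.

S_3 ≈ 4.34591e+07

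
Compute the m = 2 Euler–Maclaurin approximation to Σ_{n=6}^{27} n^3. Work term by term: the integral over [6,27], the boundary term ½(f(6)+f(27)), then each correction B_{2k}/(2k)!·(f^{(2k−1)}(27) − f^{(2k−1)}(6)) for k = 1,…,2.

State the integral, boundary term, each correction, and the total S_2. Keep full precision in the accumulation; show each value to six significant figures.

Integral: ∫_6^27 x^3 dx = 132536.
½[f(6) + f(27)] = ½[216.000 + 19683.0] = 9949.50.
Integral + boundary = 142486.
Correction k=1: B_{2}/2! · (f^{(1)}(27) − f^{(1)}(6)) = 1/12 · (2187.00 − 108.000) = 173.250.
After k=1: 142659.
Correction k=2: B_{4}/4! · (f^{(3)}(27) − f^{(3)}(6)) = −1/720 · (6.00000 − 6.00000) = 0.00000.

S_2 ≈ 142659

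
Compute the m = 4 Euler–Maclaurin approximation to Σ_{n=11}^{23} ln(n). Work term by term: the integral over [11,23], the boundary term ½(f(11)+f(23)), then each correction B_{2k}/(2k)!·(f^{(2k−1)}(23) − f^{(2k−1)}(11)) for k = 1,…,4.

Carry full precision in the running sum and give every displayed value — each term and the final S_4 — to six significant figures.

∫_11^23 ln(x) dx evaluates to 33.7395.
½[f(11) + f(23)] = ½[2.39790 + 3.13549] = 2.76669.
Integral + boundary = 36.5062.
Correction k=1: B_{2}/2! · (f^{(1)}(23) − f^{(1)}(11)) = 1/12 · (0.0434783 − 0.0909091) = -0.00395257.
After k=1: 36.5023.
Correction k=2: B_{4}/4! · (f^{(3)}(23) − f^{(3)}(11)) = −1/720 · (0.000164379 − 0.00150263) = 1.85868e-06.
After k=2: 36.5023.
Correction k=3: B_{6}/6! · (f^{(5)}(23) − f^{(5)}(11)) = 1/30240 · (3.72883e-06 − 0.000149021) = -4.80464e-09.
After k=3: 36.5023.
Correction k=4: B_{8}/8! · (f^{(7)}(23) − f^{(7)}(11)) = −1/1209600 · (2.11465e-07 − 3.69474e-05) = 3.03703e-11.

S_4 ≈ 36.5023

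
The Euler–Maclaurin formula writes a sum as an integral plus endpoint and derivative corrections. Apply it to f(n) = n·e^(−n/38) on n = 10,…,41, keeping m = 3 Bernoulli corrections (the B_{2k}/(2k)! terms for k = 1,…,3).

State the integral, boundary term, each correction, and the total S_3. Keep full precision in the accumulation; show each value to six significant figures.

∫_10^41 x·e^(−x/38) dx evaluates to 381.424.
½[f(10) + f(41)] = ½[7.68621 + 13.9381] = 10.8121.
So far: 392.237.
k=1: B_{2}/(2)! × [f^{(1)}(41) − f^{(1)}(10)] = 1/12 × (-0.0268384 − 0.566352) = -0.0494325.
After k=1: 392.187.
k=2: B_{4}/(4)! × [f^{(3)}(41) − f^{(3)}(10)] = −1/720 × (0.000452263 − 0.00145678) = 1.39516e-06.
After k=2: 392.187.
k=3: B_{6}/(6)! × [f^{(5)}(41) − f^{(5)}(10)] = 1/30240 × (6.39275e-07 − 1.74609e-06) = -3.66010e-11.

S_3 ≈ 392.187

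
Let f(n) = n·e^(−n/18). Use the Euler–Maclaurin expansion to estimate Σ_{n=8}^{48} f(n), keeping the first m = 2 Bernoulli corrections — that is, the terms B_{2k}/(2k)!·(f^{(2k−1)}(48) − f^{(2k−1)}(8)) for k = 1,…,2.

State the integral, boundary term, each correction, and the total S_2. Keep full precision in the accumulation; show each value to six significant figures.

S_2 ≈ 221.719

Integral: ∫_8^48 x·e^(−x/18) dx = 217.526.
½[f(8) + f(48)] = ½[5.12944 + 3.33521] = 4.23232.
So far: 221.758.
k=1: B_{2}/(2)! × [f^{(1)}(48) − f^{(1)}(8)] = 1/12 × (-0.115806 − 0.356211) = -0.0393348.
After k=1: 221.719.
k=2: B_{4}/(4)! × [f^{(3)}(48) − f^{(3)}(8)] = −1/720 × (7.14850e-05 − 0.00505732) = 6.92477e-06.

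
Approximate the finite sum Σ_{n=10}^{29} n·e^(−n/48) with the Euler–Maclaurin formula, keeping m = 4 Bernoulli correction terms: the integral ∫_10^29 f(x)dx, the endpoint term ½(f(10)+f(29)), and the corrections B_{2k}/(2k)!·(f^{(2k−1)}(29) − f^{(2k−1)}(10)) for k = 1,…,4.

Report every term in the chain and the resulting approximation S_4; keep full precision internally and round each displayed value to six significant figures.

Integral: ∫_10^29 x·e^(−x/48) dx = 240.457.
Boundary: ½(f(10) + f(29)) = ½(8.11936 + 15.8494) = 11.9844.
So far: 252.441.
k=1: B_{2}/(2)! × [f^{(1)}(29) − f^{(1)}(10)] = 1/12 × (0.216335 − 0.642783) = -0.0355374.
Running total after k=1: 252.406.
k=2: B_{4}/(4)! × [f^{(3)}(29) − f^{(3)}(10)] = −1/720 × (0.000568313 − 0.000983792) = 5.77053e-07.
Running total after k=2: 252.406.
k=3: B_{6}/(6)! × [f^{(5)}(29) − f^{(5)}(10)] = 1/30240 × (4.52574e-07 − 7.32898e-07) = -9.26996e-12.
Running total after k=3: 252.406.
k=4: B_{8}/(8)! × [f^{(7)}(29) − f^{(7)}(10)] = −1/1209600 × (2.85801e-10 − 4.50870e-10) = 1.36466e-16.

S_4 ≈ 252.406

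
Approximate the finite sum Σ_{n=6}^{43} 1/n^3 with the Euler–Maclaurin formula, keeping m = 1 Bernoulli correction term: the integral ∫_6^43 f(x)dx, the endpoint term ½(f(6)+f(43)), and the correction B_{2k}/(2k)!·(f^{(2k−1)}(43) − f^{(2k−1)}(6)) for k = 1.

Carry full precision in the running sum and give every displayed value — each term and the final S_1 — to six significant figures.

S_1 ≈ 0.0161324

The integral term ∫_6^43 1/x^3 dx = 0.0136185.
½[f(6) + f(43)] = ½[0.00462963 + 1.25775e-05] = 0.00232110.
Integral + boundary = 0.0159396.
k=1: B_{2}/(2)! × [f^{(1)}(43) − f^{(1)}(6)] = 1/12 × (-8.77501e-07 − (-0.00231481)) = 0.000192828.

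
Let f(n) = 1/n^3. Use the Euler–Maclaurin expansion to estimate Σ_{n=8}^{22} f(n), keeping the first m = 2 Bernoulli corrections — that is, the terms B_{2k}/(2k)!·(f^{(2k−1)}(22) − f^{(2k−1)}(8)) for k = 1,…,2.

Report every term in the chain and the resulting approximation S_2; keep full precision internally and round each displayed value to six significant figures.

S_2 ≈ 0.00786261

∫_8^22 1/x^3 dx evaluates to 0.00677944.
Endpoint term: (f(8) + f(22))/2 = (0.00195312 + 9.39144e-05)/2 = 0.00102352.
Running total after boundary: 0.00780296.
Order-1 term: 1/12 · (-1.28065e-05 − (-0.000732422)) = 5.99679e-05.
After k=1: 0.00786293.
Order-2 term: −1/720 · (-5.29194e-07 − (-0.000228882)) = -3.17156e-07.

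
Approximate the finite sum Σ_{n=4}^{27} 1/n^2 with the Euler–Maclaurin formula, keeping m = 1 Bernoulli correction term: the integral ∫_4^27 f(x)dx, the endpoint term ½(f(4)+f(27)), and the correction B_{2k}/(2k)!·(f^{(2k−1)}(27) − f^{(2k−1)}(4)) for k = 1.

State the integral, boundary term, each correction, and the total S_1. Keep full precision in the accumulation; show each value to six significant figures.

Integral: ∫_4^27 1/x^2 dx = 0.212963.
Endpoint term: (f(4) + f(27))/2 = (0.0625000 + 0.00137174)/2 = 0.0319359.
Running total after boundary: 0.244899.
k=1: B_{2}/(2)! × [f^{(1)}(27) − f^{(1)}(4)] = 1/12 × (-0.000101611 − (-0.0312500)) = 0.00259570.

S_1 ≈ 0.247495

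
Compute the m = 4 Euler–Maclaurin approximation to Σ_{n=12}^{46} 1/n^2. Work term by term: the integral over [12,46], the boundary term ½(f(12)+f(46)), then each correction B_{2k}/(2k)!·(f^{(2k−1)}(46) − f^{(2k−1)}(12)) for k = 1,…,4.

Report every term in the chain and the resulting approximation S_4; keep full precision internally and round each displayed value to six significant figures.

S_4 ≈ 0.0653973

The integral term ∫_12^46 1/x^2 dx = 0.0615942.
½[f(12) + f(46)] = ½[0.00694444 + 0.000472590] = 0.00370852.
Integral + boundary = 0.0653027.
k=1: B_{2}/(2)! × [f^{(1)}(46) − f^{(1)}(12)] = 1/12 × (-2.05474e-05 − (-0.00115741)) = 9.47383e-05.
Partial sum through k=1: 0.0653975.
k=2: B_{4}/(4)! × [f^{(3)}(46) − f^{(3)}(12)] = −1/720 × (-1.16526e-07 − (-9.64506e-05)) = -1.33797e-07.
Partial sum through k=2: 0.0653973.
k=3: B_{6}/(6)! × [f^{(5)}(46) − f^{(5)}(12)] = 1/30240 × (-1.65207e-09 − (-2.00939e-05)) = 6.64425e-10.
Partial sum through k=3: 0.0653973.
k=4: B_{8}/(8)! × [f^{(7)}(46) − f^{(7)}(12)] = −1/1209600 × (-4.37220e-11 − (-7.81429e-06)) = -6.46019e-12.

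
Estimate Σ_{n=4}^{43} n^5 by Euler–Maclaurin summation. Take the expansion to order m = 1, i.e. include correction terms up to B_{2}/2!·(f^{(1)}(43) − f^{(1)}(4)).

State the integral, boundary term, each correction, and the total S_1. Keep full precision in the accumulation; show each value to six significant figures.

S_1 ≈ 1.12849e+09

Integral: ∫_4^43 x^5 dx = 1.05356e+09.
Boundary: ½(f(4) + f(43)) = ½(1024.00 + 1.47008e+08) = 7.35047e+07.
Integral + boundary = 1.12706e+09.
Order-1 term: 1/12 · (1.70940e+07 − 1280.00) = 1.42439e+06.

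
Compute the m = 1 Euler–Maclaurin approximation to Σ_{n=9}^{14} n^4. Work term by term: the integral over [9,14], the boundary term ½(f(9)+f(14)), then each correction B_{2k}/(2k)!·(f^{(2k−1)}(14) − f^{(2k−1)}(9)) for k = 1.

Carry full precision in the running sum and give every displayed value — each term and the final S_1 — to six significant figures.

Integral: ∫_9^14 x^4 dx = 95755.0.
Endpoint term: (f(9) + f(14))/2 = (6561.00 + 38416.0)/2 = 22488.5.
Integral + boundary = 118244.
Order-1 term: 1/12 · (10976.0 − 2916.00) = 671.667.

S_1 ≈ 118915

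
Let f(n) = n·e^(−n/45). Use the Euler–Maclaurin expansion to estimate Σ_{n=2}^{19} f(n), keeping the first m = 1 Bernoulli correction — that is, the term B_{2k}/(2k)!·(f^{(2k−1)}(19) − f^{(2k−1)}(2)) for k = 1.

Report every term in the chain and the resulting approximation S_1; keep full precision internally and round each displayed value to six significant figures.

S_1 ≈ 142.104

∫_2^19 x·e^(−x/45) dx evaluates to 134.964.
Boundary: ½(f(2) + f(19)) = ½(1.91306 + 12.4562) = 7.18462.
Integral + boundary = 142.148.
k=1: B_{2}/(2)! × [f^{(1)}(19) − f^{(1)}(2)] = 1/12 × (0.378784 − 0.914016) = -0.0446027.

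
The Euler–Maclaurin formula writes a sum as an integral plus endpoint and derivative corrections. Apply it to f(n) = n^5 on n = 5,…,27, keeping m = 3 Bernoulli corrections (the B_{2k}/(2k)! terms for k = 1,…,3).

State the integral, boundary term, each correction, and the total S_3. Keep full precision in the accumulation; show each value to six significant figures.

The integral term ∫_5^27 x^5 dx = 6.45675e+07.
Endpoint term: (f(5) + f(27))/2 = (3125.00 + 1.43489e+07)/2 = 7.17602e+06.
Running total after boundary: 7.17435e+07.
Correction k=1: B_{2}/2! · (f^{(1)}(27) − f^{(1)}(5)) = 1/12 · (2.65720e+06 − 3125.00) = 221173.
Running total after k=1: 7.19647e+07.
Correction k=2: B_{4}/4! · (f^{(3)}(27) − f^{(3)}(5)) = −1/720 · (43740.0 − 1500.00) = -58.6667.
Running total after k=2: 7.19646e+07.
Correction k=3: B_{6}/6! · (f^{(5)}(27) − f^{(5)}(5)) = 1/30240 · (120.000 − 120.000) = 0.00000.

S_3 ≈ 7.19646e+07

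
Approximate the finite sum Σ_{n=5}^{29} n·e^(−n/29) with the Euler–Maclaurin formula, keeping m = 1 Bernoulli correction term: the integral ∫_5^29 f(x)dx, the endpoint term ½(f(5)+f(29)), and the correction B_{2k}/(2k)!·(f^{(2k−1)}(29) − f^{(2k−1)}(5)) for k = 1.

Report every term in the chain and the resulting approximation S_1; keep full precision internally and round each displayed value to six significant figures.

S_1 ≈ 218.455

The integral term ∫_5^29 x·e^(−x/29) dx = 211.075.
½[f(5) + f(29)] = ½[4.20815 + 10.6685] = 7.43833.
Running total after boundary: 218.513.
Correction k=1: B_{2}/2! · (f^{(1)}(29) − f^{(1)}(5)) = 1/12 · (0.00000 − 0.696522) = -0.0580435.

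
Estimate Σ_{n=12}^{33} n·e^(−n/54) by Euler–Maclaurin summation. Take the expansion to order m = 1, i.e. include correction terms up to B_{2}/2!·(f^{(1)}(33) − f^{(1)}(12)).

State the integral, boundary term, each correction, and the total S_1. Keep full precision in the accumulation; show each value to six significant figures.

S_1 ≈ 317.726

Integral: ∫_12^33 x·e^(−x/54) dx = 304.000.
Endpoint term: (f(12) + f(33))/2 = (9.60885 + 17.9107)/2 = 13.7598.
Integral + boundary = 317.760.
k=1: B_{2}/(2)! × [f^{(1)}(33) − f^{(1)}(12)] = 1/12 × (0.211068 − 0.622796) = -0.0343106.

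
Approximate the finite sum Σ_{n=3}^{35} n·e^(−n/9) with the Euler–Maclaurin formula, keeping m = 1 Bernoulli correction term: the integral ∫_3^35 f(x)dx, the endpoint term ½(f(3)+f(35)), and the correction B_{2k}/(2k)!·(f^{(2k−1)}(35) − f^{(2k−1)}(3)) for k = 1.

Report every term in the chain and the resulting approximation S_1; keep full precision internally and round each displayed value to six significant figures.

∫_3^35 x·e^(−x/9) dx evaluates to 69.2800.
Endpoint term: (f(3) + f(35))/2 = (2.14959 + 0.716383)/2 = 1.43299.
Running total after boundary: 70.7130.
Order-1 term: 1/12 · (-0.0591300 − 0.477688) = -0.0447348.

S_1 ≈ 70.6683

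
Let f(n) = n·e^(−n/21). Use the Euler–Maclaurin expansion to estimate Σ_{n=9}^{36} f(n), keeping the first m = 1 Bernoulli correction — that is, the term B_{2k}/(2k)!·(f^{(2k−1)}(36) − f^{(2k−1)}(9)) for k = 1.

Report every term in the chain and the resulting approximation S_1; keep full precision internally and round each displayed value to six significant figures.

S_1 ≈ 200.968

∫_9^36 x·e^(−x/21) dx evaluates to 194.836.
½[f(9) + f(36)] = ½[5.86295 + 6.48332] = 6.17314.
So far: 201.009.
k=1: B_{2}/(2)! × [f^{(1)}(36) − f^{(1)}(9)] = 1/12 × (-0.128637 − 0.372251) = -0.0417407.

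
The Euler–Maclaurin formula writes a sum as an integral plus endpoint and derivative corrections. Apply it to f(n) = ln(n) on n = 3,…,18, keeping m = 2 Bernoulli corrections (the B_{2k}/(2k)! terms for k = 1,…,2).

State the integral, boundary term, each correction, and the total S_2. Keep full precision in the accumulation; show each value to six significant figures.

S_2 ≈ 35.7023

The integral term ∫_3^18 ln(x) dx = 33.7309.
Endpoint term: (f(3) + f(18))/2 = (1.09861 + 2.89037)/2 = 1.99449.
Running total after boundary: 35.7253.
Correction k=1: B_{2}/2! · (f^{(1)}(18) − f^{(1)}(3)) = 1/12 · (0.0555556 − 0.333333) = -0.0231481.
Running total after k=1: 35.7022.
Correction k=2: B_{4}/4! · (f^{(3)}(18) − f^{(3)}(3)) = −1/720 · (0.000342936 − 0.0740741) = 0.000102404.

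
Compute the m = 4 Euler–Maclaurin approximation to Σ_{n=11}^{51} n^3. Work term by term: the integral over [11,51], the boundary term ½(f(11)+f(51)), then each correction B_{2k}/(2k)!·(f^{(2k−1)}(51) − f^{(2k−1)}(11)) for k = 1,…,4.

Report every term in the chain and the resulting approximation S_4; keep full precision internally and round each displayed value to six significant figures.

S_4 ≈ 1.75525e+06

Integral: ∫_11^51 x^3 dx = 1.68764e+06.
Boundary: ½(f(11) + f(51)) = ½(1331.00 + 132651) = 66991.0.
Running total after boundary: 1.75463e+06.
Correction k=1: B_{2}/2! · (f^{(1)}(51) − f^{(1)}(11)) = 1/12 · (7803.00 − 363.000) = 620.000.
Running total after k=1: 1.75525e+06.
Correction k=2: B_{4}/4! · (f^{(3)}(51) − f^{(3)}(11)) = −1/720 · (6.00000 − 6.00000) = 0.00000.
Running total after k=2: 1.75525e+06.
Correction k=3: B_{6}/6! · (f^{(5)}(51) − f^{(5)}(11)) = 1/30240 · (0.00000 − 0.00000) = 0.00000.
Running total after k=3: 1.75525e+06.
Correction k=4: B_{8}/8! · (f^{(7)}(51) − f^{(7)}(11)) = −1/1209600 · (0.00000 − 0.00000) = 0.00000.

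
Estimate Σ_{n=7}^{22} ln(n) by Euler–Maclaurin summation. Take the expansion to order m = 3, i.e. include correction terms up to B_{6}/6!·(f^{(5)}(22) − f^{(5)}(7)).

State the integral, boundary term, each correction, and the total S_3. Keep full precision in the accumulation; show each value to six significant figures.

S_3 ≈ 41.8919

Integral: ∫_7^22 ln(x) dx = 39.3816.
Boundary: ½(f(7) + f(22)) = ½(1.94591 + 3.09104) = 2.51848.
So far: 41.9000.
Order-1 term: 1/12 · (0.0454545 − 0.142857) = -0.00811688.
After k=1: 41.8919.
Order-2 term: −1/720 · (0.000187829 − 0.00583090) = 7.83760e-06.
After k=2: 41.8919.
Order-3 term: 1/30240 · (4.65691e-06 − 0.00142798) = -4.70674e-08.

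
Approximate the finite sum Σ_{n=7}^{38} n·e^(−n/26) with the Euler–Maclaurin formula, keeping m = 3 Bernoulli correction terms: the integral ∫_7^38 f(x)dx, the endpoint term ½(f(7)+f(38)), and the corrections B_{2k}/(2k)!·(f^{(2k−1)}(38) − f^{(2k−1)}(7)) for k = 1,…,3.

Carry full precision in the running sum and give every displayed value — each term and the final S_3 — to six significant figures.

The integral term ∫_7^38 x·e^(−x/26) dx = 269.637.
Endpoint term: (f(7) + f(38))/2 = (5.34777 + 8.81141)/2 = 7.07959.
Integral + boundary = 276.716.
Order-1 term: 1/12 · (-0.107021 − 0.558284) = -0.0554421.
Running total after k=1: 276.661.
Order-2 term: −1/720 · (0.000527718 − 0.00308612) = 3.55334e-06.
Running total after k=2: 276.661.
Order-3 term: 1/30240 · (1.79549e-06 − 7.90884e-06) = -2.02161e-10.

S_3 ≈ 276.661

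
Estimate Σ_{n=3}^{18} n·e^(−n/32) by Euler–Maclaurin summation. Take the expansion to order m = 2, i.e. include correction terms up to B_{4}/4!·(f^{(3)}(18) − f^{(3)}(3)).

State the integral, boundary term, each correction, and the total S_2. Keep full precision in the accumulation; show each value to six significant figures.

Integral: ∫_3^18 x·e^(−x/32) dx = 108.119.
Boundary: ½(f(3) + f(18)) = ½(2.73153 + 10.2561) = 6.49381.
Running total after boundary: 114.613.
Correction k=1: B_{2}/2! · (f^{(1)}(18) − f^{(1)}(3)) = 1/12 · (0.249280 − 0.825150) = -0.0479892.
Partial sum through k=1: 114.565.
Correction k=2: B_{4}/4! · (f^{(3)}(18) − f^{(3)}(3)) = −1/720 · (0.00135629 − 0.00258415) = 1.70536e-06.

S_2 ≈ 114.565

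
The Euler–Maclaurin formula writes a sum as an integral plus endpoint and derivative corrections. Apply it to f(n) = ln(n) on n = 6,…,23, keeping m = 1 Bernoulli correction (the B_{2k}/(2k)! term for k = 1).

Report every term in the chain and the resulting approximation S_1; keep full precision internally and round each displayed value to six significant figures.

Integral: ∫_6^23 ln(x) dx = 44.3658.
½[f(6) + f(23)] = ½[1.79176 + 3.13549] = 2.46363.
So far: 46.8294.
Correction k=1: B_{2}/2! · (f^{(1)}(23) − f^{(1)}(6)) = 1/12 · (0.0434783 − 0.166667) = -0.0102657.

S_1 ≈ 46.8192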